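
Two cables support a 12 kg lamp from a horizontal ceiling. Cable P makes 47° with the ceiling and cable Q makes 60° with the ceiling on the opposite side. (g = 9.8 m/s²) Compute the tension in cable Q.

T_Q ≈ 83.9 N

Weight W = 12 × 9.8 = 117.6 N acts straight down.
Horizontal: T_P cos 47° = T_Q cos 60°  →  T_P = 0.7331 T_Q.
Vertical: T_P sin 47° + T_Q sin 60° = 117.6.
Substituting the horizontal relation into the vertical equation gives 1.402 T_Q = 117.6, so T_Q = 83.87 N.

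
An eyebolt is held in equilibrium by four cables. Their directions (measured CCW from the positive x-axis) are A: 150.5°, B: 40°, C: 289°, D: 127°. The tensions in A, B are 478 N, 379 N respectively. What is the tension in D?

T_D ≈ 120 N

Resolve: ΣF_x = 478 cos 150.5° + 379 cos 40° + T_C cos 289° + T_D cos 127° = 0.
        ΣF_y = 478 sin 150.5° + 379 sin 40° + T_C sin 289° + T_D sin 127° = 0.
The known terms sum to (-125.7, 479) N, so 0.3256 T_C − 0.6018 T_D = 125.7 and -0.9455 T_C + 0.7986 T_D = -479.
Solving simultaneously: T_C = 608 N, T_D = 120 N.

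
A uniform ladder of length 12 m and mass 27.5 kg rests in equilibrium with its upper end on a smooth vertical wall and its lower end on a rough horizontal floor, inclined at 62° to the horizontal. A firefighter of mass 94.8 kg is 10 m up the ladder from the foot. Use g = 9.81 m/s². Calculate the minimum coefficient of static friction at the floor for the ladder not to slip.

ΣF_y = 0: N_floor = 27.5×9.81 + 94.8×9.81 = 1199.8 N.
Torques about the foot: N_wall · 12 sin 62° = 27.5×9.81×6 cos 62° + 94.8×9.81×10 cos 62° → N_wall = 483.79 N.
ΣF_x = 0: f_floor = N_wall = 483.79 N.
μ_min = f_floor / N_floor = 483.79 / 1199.8 = 0.4032.

μ_min ≈ 0.403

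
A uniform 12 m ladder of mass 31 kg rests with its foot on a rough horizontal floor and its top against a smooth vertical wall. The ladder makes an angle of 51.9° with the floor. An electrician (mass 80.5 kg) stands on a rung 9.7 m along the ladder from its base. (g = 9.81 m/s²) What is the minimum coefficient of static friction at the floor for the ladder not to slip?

μ_min ≈ 0.567

ΣF_y = 0: N_floor = 31×9.81 + 80.5×9.81 = 1093.8 N.
Torques about the foot: N_wall · 12 sin 51.9° = 31×9.81×6 cos 51.9° + 80.5×9.81×9.7 cos 51.9° → N_wall = 619.75 N.
ΣF_x = 0: f_floor = N_wall = 619.75 N.
μ_min = f_floor / N_floor = 619.75 / 1093.8 = 0.5666.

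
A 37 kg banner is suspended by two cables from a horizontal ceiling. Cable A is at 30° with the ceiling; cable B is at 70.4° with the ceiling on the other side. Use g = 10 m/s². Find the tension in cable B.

T_B ≈ 326 N

Weight W = 37 × 10 = 370 N acts straight down.
Horizontal: T_A cos 30° = T_B cos 70.4°  →  T_A = 0.3873 T_B.
Vertical: T_A sin 30° + T_B sin 70.4° = 370.
Substituting the horizontal relation into the vertical equation gives 1.136 T_B = 370, so T_B = 325.8 N.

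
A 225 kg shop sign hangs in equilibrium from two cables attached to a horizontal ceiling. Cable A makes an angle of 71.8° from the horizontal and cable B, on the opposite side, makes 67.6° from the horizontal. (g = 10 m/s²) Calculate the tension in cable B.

T_B ≈ 1080 N

Weight W = 225 × 10 = 2250 N acts straight down.
Horizontal: T_A cos 71.8° = T_B cos 67.6°  →  T_A = 1.22 T_B.
Vertical: T_A sin 71.8° + T_B sin 67.6° = 2250.
Substituting the horizontal relation into the vertical equation gives 2.084 T_B = 2250, so T_B = 1080 N.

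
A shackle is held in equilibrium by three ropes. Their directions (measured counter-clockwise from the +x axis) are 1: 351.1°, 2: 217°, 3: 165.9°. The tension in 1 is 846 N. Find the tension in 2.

Resolve: ΣF_x = 846 cos 351.1° + T_2 cos 217° + T_3 cos 165.9° = 0.
        ΣF_y = 846 sin 351.1° + T_2 sin 217° + T_3 sin 165.9° = 0.
The known terms sum to (835.8, -130.9) N, so -0.7986 T_2 − 0.9699 T_3 = -835.8 and -0.6018 T_2 + 0.2436 T_3 = 130.9.
Solving simultaneously: T_2 = 98.52 N, T_3 = 780.6 N.

T_2 ≈ 98.5 N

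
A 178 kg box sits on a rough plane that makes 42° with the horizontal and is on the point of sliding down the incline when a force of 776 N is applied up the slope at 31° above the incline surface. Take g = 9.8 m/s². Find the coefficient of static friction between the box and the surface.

On the verge of sliding down the incline, friction is at its maximum μN and acts up the slope.
Perpendicular to incline: N = W cos 42° − P sin 31° = 1296 − 399.7 = 896.7 N.
Along incline: P cos 31° + μN = W sin 42° → μ = (W sin 42° − P cos 31°) / N = 0.5599.

μ ≈ 0.560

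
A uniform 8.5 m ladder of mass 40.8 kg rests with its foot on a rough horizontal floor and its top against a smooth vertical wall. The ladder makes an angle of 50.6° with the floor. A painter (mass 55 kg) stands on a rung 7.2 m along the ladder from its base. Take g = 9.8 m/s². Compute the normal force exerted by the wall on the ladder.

Torques about the foot: N_wall · 8.5 sin 50.6° = 40.8×9.8×4.25 cos 50.6° + 55×9.8×7.2 cos 50.6° → N_wall = 539.24 N.

N_wall ≈ 539 N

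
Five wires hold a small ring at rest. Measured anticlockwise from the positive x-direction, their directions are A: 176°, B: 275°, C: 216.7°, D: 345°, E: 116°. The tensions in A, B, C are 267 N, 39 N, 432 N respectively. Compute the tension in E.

Resolve: ΣF_x = 267 cos 176° + 39 cos 275° + 432 cos 216.7° + T_D cos 345° + T_E cos 116° = 0.
        ΣF_y = 267 sin 176° + 39 sin 275° + 432 sin 216.7° + T_D sin 345° + T_E sin 116° = 0.
The known terms sum to (-609.3, -278.4) N, so 0.9659 T_D − 0.4384 T_E = 609.3 and -0.2588 T_D + 0.8988 T_E = 278.4.
Solving simultaneously: T_D = 887.4 N, T_E = 565.3 N.

T_E ≈ 565 N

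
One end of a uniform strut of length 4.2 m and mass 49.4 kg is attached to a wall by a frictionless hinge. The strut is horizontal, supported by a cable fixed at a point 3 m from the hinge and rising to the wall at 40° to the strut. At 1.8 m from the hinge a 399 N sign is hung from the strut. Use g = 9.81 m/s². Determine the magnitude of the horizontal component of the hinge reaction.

Take torques about the hinge: T sin 40° · 3 = 49.4×9.81×2.1 + 399×1.8 = 1735.9 N·m.
So T = 1735.9 / (0.6428 × 3) = 900.19 N.
ΣF_x = 0: H_x = T cos 40° = 689.58 N.

H_x ≈ 690 N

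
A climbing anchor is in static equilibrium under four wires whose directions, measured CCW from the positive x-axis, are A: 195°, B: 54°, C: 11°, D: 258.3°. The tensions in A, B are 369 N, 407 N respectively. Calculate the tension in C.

Resolve: ΣF_x = 369 cos 195° + 407 cos 54° + T_C cos 11° + T_D cos 258.3° = 0.
        ΣF_y = 369 sin 195° + 407 sin 54° + T_C sin 11° + T_D sin 258.3° = 0.
The known terms sum to (-117.2, 233.8) N, so 0.9816 T_C − 0.2028 T_D = 117.2 and 0.1908 T_C − 0.9792 T_D = -233.8.
Solving simultaneously: T_C = 175.8 N, T_D = 273 N.

T_C ≈ 176 N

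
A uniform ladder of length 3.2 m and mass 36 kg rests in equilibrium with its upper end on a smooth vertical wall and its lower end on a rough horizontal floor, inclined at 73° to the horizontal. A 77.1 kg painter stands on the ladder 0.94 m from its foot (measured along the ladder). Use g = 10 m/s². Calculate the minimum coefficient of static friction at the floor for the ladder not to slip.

μ_min ≈ 0.110

ΣF_y = 0: N_floor = 36×10 + 77.1×10 = 1131 N.
Torques about the foot: N_wall · 3.2 sin 73° = 36×10×1.6 cos 73° + 77.1×10×0.94 cos 73° → N_wall = 124.27 N.
ΣF_x = 0: f_floor = N_wall = 124.27 N.
μ_min = f_floor / N_floor = 124.27 / 1131 = 0.1099.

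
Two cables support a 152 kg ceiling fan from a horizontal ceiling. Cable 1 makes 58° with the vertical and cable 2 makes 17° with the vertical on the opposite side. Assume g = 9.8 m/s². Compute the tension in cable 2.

Angles from the horizontal: cable 1 is 90° − 58° = 32°, cable 2 is 90° − 17° = 73°.
Weight W = 152 × 9.8 = 1490 N acts straight down.
Horizontal: T_1 cos 32° = T_2 cos 73°  →  T_1 = 0.3448 T_2.
Vertical: T_1 sin 32° + T_2 sin 73° = 1490.
Substituting the horizontal relation into the vertical equation gives 1.139 T_2 = 1490, so T_2 = 1308 N.

T_2 ≈ 1310 N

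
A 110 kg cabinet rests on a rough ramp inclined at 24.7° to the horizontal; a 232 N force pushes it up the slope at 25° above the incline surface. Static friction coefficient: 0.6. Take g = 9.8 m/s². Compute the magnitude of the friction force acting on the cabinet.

Axes along / perpendicular to the incline. W sin 24.7° = 450.5 N down-slope; W cos 24.7° = 979.4 N into the surface.
Perpendicular: N = W cos 24.7° − P sin 25° = 979.4 − 98.05 = 881.3 N.
Along incline: P cos 25° + f = W sin 24.7° (friction acts up-slope) → f = 450.5 − 210.3 = 240.2 N.
|f| = 240.2 N ≤ μN = 528.8 N, so the cabinet is indeed static.

f ≈ 240 N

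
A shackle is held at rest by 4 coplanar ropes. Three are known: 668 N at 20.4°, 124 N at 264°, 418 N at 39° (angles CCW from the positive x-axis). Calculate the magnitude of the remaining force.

Sum the known components: ΣF_x = 938 N, ΣF_y = 372.6 N.
For equilibrium the remaining force must supply (−ΣF_x, −ΣF_y) = (-938, -372.6) N.
Magnitude = √((-938)² + (-372.6)²) = 1009 N; direction = atan2(-372.6, -938) = 201.7°.

F ≈ 1010 N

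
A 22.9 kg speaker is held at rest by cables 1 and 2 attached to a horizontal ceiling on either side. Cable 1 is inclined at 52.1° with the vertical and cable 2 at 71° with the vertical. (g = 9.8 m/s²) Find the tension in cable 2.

Angles from the horizontal: cable 1 is 90° − 52.1° = 37.9°, cable 2 is 90° − 71° = 19°.
Weight W = 22.9 × 9.8 = 224.4 N acts straight down.
Horizontal: T_1 cos 37.9° = T_2 cos 19°  →  T_1 = 1.198 T_2.
Vertical: T_1 sin 37.9° + T_2 sin 19° = 224.4.
Substituting the horizontal relation into the vertical equation gives 1.062 T_2 = 224.4, so T_2 = 211.4 N.

T_2 ≈ 211 N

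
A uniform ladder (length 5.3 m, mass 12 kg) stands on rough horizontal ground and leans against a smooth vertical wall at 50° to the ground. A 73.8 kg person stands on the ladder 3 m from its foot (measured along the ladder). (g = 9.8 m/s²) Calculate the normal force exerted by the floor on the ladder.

N_floor ≈ 841 N

ΣF_y = 0: N_floor = 12×9.8 + 73.8×9.8 = 840.84 N.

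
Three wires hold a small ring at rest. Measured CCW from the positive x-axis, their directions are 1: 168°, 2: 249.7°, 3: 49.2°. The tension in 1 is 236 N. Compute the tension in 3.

T_3 ≈ 667 N

Resolve: ΣF_x = 236 cos 168° + T_2 cos 249.7° + T_3 cos 49.2° = 0.
        ΣF_y = 236 sin 168° + T_2 sin 249.7° + T_3 sin 49.2° = 0.
The known terms sum to (-230.8, 49.07) N, so -0.3469 T_2 + 0.6534 T_3 = 230.8 and -0.9379 T_2 + 0.7570 T_3 = -49.07.
Solving simultaneously: T_2 = 590.5 N, T_3 = 666.8 N.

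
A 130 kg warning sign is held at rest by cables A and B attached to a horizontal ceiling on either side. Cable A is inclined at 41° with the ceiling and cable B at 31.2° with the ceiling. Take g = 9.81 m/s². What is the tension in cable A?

T_A ≈ 1150 N

Weight W = 130 × 9.81 = 1275 N acts straight down.
Horizontal: T_A cos 41° = T_B cos 31.2°  →  T_B = 0.8823 T_A.
Vertical: T_A sin 41° + T_B sin 31.2° = 1275.
Substituting the horizontal relation into the vertical equation gives 1.113 T_A = 1275, so T_A = 1146 N.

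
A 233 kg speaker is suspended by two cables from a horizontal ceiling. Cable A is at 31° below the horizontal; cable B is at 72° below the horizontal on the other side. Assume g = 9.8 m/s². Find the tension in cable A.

T_A ≈ 724 N

Weight W = 233 × 9.8 = 2283 N acts straight down.
Horizontal: T_A cos 31° = T_B cos 72°  →  T_B = 2.774 T_A.
Vertical: T_A sin 31° + T_B sin 72° = 2283.
Substituting the horizontal relation into the vertical equation gives 3.153 T_A = 2283, so T_A = 724.2 N.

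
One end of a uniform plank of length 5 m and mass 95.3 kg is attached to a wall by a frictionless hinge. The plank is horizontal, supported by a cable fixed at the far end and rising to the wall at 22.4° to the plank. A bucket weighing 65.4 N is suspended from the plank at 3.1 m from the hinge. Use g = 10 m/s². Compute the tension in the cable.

T ≈ 1360 N

Take torques about the hinge: T sin 22.4° · 5 = 95.3×10×2.5 + 65.4×3.1 = 2585.2 N·m.
So T = 2585.2 / (0.3811 × 5) = 1356.8 N.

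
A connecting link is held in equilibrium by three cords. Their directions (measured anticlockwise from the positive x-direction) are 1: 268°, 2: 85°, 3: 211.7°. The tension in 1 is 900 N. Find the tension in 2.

Resolve: ΣF_x = 900 cos 268° + T_2 cos 85° + T_3 cos 211.7° = 0.
        ΣF_y = 900 sin 268° + T_2 sin 85° + T_3 sin 211.7° = 0.
The known terms sum to (-31.41, -899.5) N, so 0.0872 T_2 − 0.8508 T_3 = 31.41 and 0.9962 T_2 − 0.5255 T_3 = 899.5.
Solving simultaneously: T_2 = 933.9 N, T_3 = 58.75 N.

T_2 ≈ 934 N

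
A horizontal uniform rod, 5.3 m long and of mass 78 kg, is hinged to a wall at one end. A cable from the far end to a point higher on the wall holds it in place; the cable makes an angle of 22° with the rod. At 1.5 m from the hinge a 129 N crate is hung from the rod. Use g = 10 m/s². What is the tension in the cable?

Take torques about the hinge: T sin 22° · 5.3 = 78×10×2.65 + 129×1.5 = 2260.5 N·m.
So T = 2260.5 / (0.3746 × 5.3) = 1138.6 N.

T ≈ 1140 N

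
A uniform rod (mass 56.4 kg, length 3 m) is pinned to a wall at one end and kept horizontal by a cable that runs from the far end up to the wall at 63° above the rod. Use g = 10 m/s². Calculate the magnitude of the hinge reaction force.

Take torques about the hinge: T sin 63° · 3 = 56.4×10×1.5 = 846 N·m.
So T = 846 / (0.8910 × 3) = 316.5 N.
ΣF_x = 0: H_x = T cos 63° = 143.69 N.
ΣF_y = 0: H_y = (56.4×10) − T sin 63° = 564 − 282 = 282 N.
|H| = √(H_x² + H_y²) = √((143.69)² + (282)²) = 316.5 N.

|H| ≈ 316 N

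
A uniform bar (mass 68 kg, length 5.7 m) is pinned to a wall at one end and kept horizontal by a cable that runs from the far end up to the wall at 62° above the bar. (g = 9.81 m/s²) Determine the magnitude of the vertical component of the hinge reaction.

|H_y| ≈ 334 N

Take torques about the hinge: T sin 62° · 5.7 = 68×9.81×2.85 = 1901.2 N·m.
So T = 1901.2 / (0.8829 × 5.7) = 377.76 N.
ΣF_y = 0: H_y = (68×9.81) − T sin 62° = 667.08 − 333.54 = 333.54 N.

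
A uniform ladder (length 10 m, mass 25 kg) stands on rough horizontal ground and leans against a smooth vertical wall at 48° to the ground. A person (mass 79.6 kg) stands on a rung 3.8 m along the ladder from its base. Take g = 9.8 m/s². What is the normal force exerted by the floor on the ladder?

N_floor ≈ 1030 N

ΣF_y = 0: N_floor = 25×9.8 + 79.6×9.8 = 1025.1 N.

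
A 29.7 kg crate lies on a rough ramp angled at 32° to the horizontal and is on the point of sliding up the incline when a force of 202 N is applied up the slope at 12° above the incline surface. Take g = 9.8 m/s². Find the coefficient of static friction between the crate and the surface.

μ ≈ 0.212

On the verge of sliding up the incline, friction is at its maximum μN and acts down the slope.
Perpendicular to incline: N = W cos 32° − P sin 12° = 246.8 − 42 = 204.8 N.
Along incline: P cos 12° − μN = W sin 32° → μ = −(W sin 32° − P cos 12°) / N = 0.2116.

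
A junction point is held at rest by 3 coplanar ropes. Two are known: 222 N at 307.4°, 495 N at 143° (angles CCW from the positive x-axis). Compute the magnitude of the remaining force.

Sum the known components: ΣF_x = -260.5 N, ΣF_y = 121.5 N.
For equilibrium the remaining force must supply (−ΣF_x, −ΣF_y) = (260.5, -121.5) N.
Magnitude = √((260.5)² + (-121.5)²) = 287.4 N; direction = atan2(-121.5, 260.5) = 335.0°.

F ≈ 287 N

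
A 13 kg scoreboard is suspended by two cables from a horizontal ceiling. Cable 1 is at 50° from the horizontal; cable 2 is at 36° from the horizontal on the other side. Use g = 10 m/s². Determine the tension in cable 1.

T_1 ≈ 105 N

Weight W = 13 × 10 = 130 N acts straight down.
Horizontal: T_1 cos 50° = T_2 cos 36°  →  T_2 = 0.7945 T_1.
Vertical: T_1 sin 50° + T_2 sin 36° = 130.
Substituting the horizontal relation into the vertical equation gives 1.233 T_1 = 130, so T_1 = 105.4 N.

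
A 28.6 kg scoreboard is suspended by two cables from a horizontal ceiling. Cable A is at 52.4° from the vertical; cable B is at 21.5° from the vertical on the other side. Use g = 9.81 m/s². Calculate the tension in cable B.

T_B ≈ 231 N

Angles from the horizontal: cable A is 90° − 52.4° = 37.6°, cable B is 90° − 21.5° = 68.5°.
Weight W = 28.6 × 9.81 = 280.6 N acts straight down.
Horizontal: T_A cos 37.6° = T_B cos 68.5°  →  T_A = 0.4626 T_B.
Vertical: T_A sin 37.6° + T_B sin 68.5° = 280.6.
Substituting the horizontal relation into the vertical equation gives 1.213 T_B = 280.6, so T_B = 231.4 N.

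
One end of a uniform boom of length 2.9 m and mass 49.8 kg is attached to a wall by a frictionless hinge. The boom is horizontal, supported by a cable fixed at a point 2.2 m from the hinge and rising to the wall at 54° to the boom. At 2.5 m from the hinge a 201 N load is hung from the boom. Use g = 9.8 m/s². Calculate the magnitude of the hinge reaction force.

|H| ≈ 423 N

Take torques about the hinge: T sin 54° · 2.2 = 49.8×9.8×1.45 + 201×2.5 = 1210.2 N·m.
So T = 1210.2 / (0.8090 × 2.2) = 679.93 N.
ΣF_x = 0: H_x = T cos 54° = 399.65 N.
ΣF_y = 0: H_y = (49.8×9.8 + 201) − T sin 54° = 689.04 − 550.07 = 138.97 N.
|H| = √(H_x² + H_y²) = √((399.65)² + (138.97)²) = 423.12 N.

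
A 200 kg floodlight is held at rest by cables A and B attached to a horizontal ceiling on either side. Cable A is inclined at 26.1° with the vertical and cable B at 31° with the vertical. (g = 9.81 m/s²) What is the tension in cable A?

T_A ≈ 1200 N

Angles from the horizontal: cable A is 90° − 26.1° = 63.9°, cable B is 90° − 31° = 59°.
Weight W = 200 × 9.81 = 1962 N acts straight down.
Horizontal: T_A cos 63.9° = T_B cos 59°  →  T_B = 0.8542 T_A.
Vertical: T_A sin 63.9° + T_B sin 59° = 1962.
Substituting the horizontal relation into the vertical equation gives 1.63 T_A = 1962, so T_A = 1204 N.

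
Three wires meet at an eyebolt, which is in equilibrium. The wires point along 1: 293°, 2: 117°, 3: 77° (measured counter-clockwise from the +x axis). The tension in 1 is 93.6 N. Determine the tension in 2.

T_2 ≈ 85.6 N

Resolve: ΣF_x = 93.6 cos 293° + T_2 cos 117° + T_3 cos 77° = 0.
        ΣF_y = 93.6 sin 293° + T_2 sin 117° + T_3 sin 77° = 0.
The known terms sum to (36.57, -86.16) N, so -0.4540 T_2 + 0.2250 T_3 = -36.57 and 0.8910 T_2 + 0.9744 T_3 = 86.16.
Solving simultaneously: T_2 = 85.59 N, T_3 = 10.16 N.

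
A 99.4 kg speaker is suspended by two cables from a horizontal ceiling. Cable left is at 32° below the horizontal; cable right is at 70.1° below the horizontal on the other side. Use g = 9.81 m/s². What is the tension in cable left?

Weight W = 99.4 × 9.81 = 975.1 N acts straight down.
Horizontal: T_left cos 32° = T_right cos 70.1°  →  T_right = 2.491 T_left.
Vertical: T_left sin 32° + T_right sin 70.1° = 975.1.
Substituting the horizontal relation into the vertical equation gives 2.873 T_left = 975.1, so T_left = 339.5 N.

T_left ≈ 339 N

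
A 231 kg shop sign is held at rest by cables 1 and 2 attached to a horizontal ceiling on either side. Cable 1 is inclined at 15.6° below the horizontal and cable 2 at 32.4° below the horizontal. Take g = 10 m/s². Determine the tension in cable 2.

T_2 ≈ 2990 N

Weight W = 231 × 10 = 2310 N acts straight down.
Horizontal: T_1 cos 15.6° = T_2 cos 32.4°  →  T_1 = 0.8766 T_2.
Vertical: T_1 sin 15.6° + T_2 sin 32.4° = 2310.
Substituting the horizontal relation into the vertical equation gives 0.7716 T_2 = 2310, so T_2 = 2994 N.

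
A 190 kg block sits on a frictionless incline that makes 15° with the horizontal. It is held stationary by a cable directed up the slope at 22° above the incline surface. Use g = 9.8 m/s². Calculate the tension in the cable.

Take axes along and perpendicular to the incline. Weight components: W sin 15° = 481.9 N down-slope, W cos 15° = 1799 N into the surface.
Along incline: T cos 22° = W sin 15° → T = 519.8 N.
Perpendicular: N = W cos 15° − T sin 22° = 1604 N.

T ≈ 520 N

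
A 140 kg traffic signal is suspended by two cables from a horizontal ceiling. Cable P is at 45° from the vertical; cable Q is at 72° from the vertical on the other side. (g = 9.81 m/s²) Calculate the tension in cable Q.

Angles from the horizontal: cable P is 90° − 45° = 45°, cable Q is 90° − 72° = 18°.
Weight W = 140 × 9.81 = 1373 N acts straight down.
Horizontal: T_P cos 45° = T_Q cos 18°  →  T_P = 1.345 T_Q.
Vertical: T_P sin 45° + T_Q sin 18° = 1373.
Substituting the horizontal relation into the vertical equation gives 1.26 T_Q = 1373, so T_Q = 1090 N.

T_Q ≈ 1090 N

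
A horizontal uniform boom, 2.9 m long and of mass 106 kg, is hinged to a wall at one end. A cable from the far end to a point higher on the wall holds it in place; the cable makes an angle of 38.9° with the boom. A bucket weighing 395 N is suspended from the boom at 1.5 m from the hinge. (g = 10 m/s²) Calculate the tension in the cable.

T ≈ 1170 N

Take torques about the hinge: T sin 38.9° · 2.9 = 106×10×1.45 + 395×1.5 = 2129.5 N·m.
So T = 2129.5 / (0.6280 × 2.9) = 1169.4 N.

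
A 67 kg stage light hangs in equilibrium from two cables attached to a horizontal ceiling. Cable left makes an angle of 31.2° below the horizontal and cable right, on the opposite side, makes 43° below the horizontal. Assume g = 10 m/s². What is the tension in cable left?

T_left ≈ 509 N

Weight W = 67 × 10 = 670 N acts straight down.
Horizontal: T_left cos 31.2° = T_right cos 43°  →  T_right = 1.17 T_left.
Vertical: T_left sin 31.2° + T_right sin 43° = 670.
Substituting the horizontal relation into the vertical equation gives 1.316 T_left = 670, so T_left = 509.2 N.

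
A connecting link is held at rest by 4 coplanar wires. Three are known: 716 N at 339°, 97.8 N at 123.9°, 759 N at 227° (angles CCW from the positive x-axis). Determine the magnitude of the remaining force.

Sum the known components: ΣF_x = 96.26 N, ΣF_y = -730.5 N.
For equilibrium the remaining force must supply (−ΣF_x, −ΣF_y) = (-96.26, 730.5) N.
Magnitude = √((-96.26)² + (730.5)²) = 736.8 N; direction = atan2(730.5, -96.26) = 97.5°.

F ≈ 737 N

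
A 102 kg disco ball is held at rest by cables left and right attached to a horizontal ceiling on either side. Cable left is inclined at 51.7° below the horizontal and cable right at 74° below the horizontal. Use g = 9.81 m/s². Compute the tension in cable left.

Weight W = 102 × 9.81 = 1001 N acts straight down.
Horizontal: T_left cos 51.7° = T_right cos 74°  →  T_right = 2.249 T_left.
Vertical: T_left sin 51.7° + T_right sin 74° = 1001.
Substituting the horizontal relation into the vertical equation gives 2.946 T_left = 1001, so T_left = 339.6 N.

T_left ≈ 340 N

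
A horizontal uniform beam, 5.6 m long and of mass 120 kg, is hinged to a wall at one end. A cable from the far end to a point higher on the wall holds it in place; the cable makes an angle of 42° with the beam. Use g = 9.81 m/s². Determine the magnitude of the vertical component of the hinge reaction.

Take torques about the hinge: T sin 42° · 5.6 = 120×9.81×2.8 = 3296.2 N·m.
So T = 3296.2 / (0.6691 × 5.6) = 879.65 N.
ΣF_y = 0: H_y = (120×9.81) − T sin 42° = 1177.2 − 588.6 = 588.6 N.

|H_y| ≈ 589 N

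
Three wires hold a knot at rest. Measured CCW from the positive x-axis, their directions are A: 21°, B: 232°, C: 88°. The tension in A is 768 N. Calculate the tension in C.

Resolve: ΣF_x = 768 cos 21° + T_B cos 232° + T_C cos 88° = 0.
        ΣF_y = 768 sin 21° + T_B sin 232° + T_C sin 88° = 0.
The known terms sum to (717, 275.2) N, so -0.6157 T_B + 0.0349 T_C = -717 and -0.7880 T_B + 0.9994 T_C = -275.2.
Solving simultaneously: T_B = 1203 N, T_C = 672.9 N.

T_C ≈ 673 N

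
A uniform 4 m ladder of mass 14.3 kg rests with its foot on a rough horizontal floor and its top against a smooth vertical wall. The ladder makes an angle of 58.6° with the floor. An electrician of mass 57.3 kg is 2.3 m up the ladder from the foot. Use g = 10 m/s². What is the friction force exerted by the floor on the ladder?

f ≈ 245 N

Torques about the foot: N_wall · 4 sin 58.6° = 14.3×10×2 cos 58.6° + 57.3×10×2.3 cos 58.6° → N_wall = 244.76 N.
ΣF_x = 0: f_floor = N_wall = 244.76 N.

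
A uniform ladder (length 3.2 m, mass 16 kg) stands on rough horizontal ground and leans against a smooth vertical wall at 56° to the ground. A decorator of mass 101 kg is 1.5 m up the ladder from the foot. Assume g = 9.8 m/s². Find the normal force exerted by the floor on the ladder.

ΣF_y = 0: N_floor = 16×9.8 + 101×9.8 = 1146.6 N.

N_floor ≈ 1150 N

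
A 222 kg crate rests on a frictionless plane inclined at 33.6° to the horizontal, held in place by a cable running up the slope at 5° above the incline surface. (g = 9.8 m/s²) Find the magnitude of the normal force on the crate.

N ≈ 1710 N

Take axes along and perpendicular to the incline. Weight components: W sin 33.6° = 1204 N down-slope, W cos 33.6° = 1812 N into the surface.
Along incline: T cos 5° = W sin 33.6° → T = 1209 N.
Perpendicular: N = W cos 33.6° − T sin 5° = 1707 N.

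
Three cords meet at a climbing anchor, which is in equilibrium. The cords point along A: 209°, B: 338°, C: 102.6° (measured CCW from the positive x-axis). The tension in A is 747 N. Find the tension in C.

T_C ≈ 705 N

Resolve: ΣF_x = 747 cos 209° + T_B cos 338° + T_C cos 102.6° = 0.
        ΣF_y = 747 sin 209° + T_B sin 338° + T_C sin 102.6° = 0.
The known terms sum to (-653.3, -362.2) N, so 0.9272 T_B − 0.2181 T_C = 653.3 and -0.3746 T_B + 0.9759 T_C = 362.2.
Solving simultaneously: T_B = 870.6 N, T_C = 705.3 N.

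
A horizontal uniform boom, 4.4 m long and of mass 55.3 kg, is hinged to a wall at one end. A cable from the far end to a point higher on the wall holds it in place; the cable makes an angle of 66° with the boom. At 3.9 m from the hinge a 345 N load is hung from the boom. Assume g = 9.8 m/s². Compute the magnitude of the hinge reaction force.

Take torques about the hinge: T sin 66° · 4.4 = 55.3×9.8×2.2 + 345×3.9 = 2537.8 N·m.
So T = 2537.8 / (0.9135 × 4.4) = 631.35 N.
ΣF_x = 0: H_x = T cos 66° = 256.79 N.
ΣF_y = 0: H_y = (55.3×9.8 + 345) − T sin 66° = 886.94 − 576.77 = 310.17 N.
|H| = √(H_x² + H_y²) = √((256.79)² + (310.17)²) = 402.68 N.

|H| ≈ 403 N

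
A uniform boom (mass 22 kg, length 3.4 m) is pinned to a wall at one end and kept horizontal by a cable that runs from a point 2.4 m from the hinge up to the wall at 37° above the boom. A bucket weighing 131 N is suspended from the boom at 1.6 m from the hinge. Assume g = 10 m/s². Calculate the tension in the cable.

Take torques about the hinge: T sin 37° · 2.4 = 22×10×1.7 + 131×1.6 = 583.6 N·m.
So T = 583.6 / (0.6018 × 2.4) = 404.06 N.

T ≈ 404 N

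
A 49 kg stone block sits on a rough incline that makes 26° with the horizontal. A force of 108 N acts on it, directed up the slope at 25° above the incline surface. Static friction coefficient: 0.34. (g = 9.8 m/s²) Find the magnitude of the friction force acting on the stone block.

f ≈ 113 N

Axes along / perpendicular to the incline. W sin 26° = 210.5 N down-slope; W cos 26° = 431.6 N into the surface.
Perpendicular: N = W cos 26° − P sin 25° = 431.6 − 45.64 = 386 N.
Along incline: P cos 25° + f = W sin 26° (friction acts up-slope) → f = 210.5 − 97.88 = 112.6 N.
|f| = 112.6 N ≤ μN = 131.2 N, so the stone block is indeed static.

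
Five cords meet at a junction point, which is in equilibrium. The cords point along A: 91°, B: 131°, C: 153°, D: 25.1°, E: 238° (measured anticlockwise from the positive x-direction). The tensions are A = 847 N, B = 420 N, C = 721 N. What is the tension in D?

Resolve: ΣF_x = 847 cos 91° + 420 cos 131° + 721 cos 153° + T_D cos 25.1° + T_E cos 238° = 0.
        ΣF_y = 847 sin 91° + 420 sin 131° + 721 sin 153° + T_D sin 25.1° + T_E sin 238° = 0.
The known terms sum to (-932.7, 1491) N, so 0.9056 T_D − 0.5299 T_E = 932.7 and 0.4242 T_D − 0.8480 T_E = -1491.
Solving simultaneously: T_D = 2911 N, T_E = 3214 N.

T_D ≈ 2910 N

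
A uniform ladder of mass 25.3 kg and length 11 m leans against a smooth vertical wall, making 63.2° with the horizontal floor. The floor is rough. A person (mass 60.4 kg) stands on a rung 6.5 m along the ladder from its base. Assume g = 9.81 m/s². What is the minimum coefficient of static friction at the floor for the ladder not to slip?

ΣF_y = 0: N_floor = 25.3×9.81 + 60.4×9.81 = 840.72 N.
Torques about the foot: N_wall · 11 sin 63.2° = 25.3×9.81×5.5 cos 63.2° + 60.4×9.81×6.5 cos 63.2° → N_wall = 239.55 N.
ΣF_x = 0: f_floor = N_wall = 239.55 N.
μ_min = f_floor / N_floor = 239.55 / 840.72 = 0.2849.

μ_min ≈ 0.285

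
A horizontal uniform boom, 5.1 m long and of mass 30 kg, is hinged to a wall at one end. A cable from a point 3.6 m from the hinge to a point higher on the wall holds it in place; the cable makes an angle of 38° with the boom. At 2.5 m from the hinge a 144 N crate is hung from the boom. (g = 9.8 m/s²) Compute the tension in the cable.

T ≈ 501 N

Take torques about the hinge: T sin 38° · 3.6 = 30×9.8×2.55 + 144×2.5 = 1109.7 N·m.
So T = 1109.7 / (0.6157 × 3.6) = 500.68 N.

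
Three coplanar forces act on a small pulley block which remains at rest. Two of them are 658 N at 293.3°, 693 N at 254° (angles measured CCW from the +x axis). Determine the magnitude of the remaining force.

F ≈ 1270 N

Sum the known components: ΣF_x = 69.25 N, ΣF_y = -1270 N.
For equilibrium the remaining force must supply (−ΣF_x, −ΣF_y) = (-69.25, 1270) N.
Magnitude = √((-69.25)² + (1270)²) = 1272 N; direction = atan2(1270, -69.25) = 93.1°.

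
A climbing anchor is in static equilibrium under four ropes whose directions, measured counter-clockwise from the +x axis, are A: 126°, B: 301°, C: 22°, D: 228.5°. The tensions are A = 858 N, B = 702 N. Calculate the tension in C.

T_C ≈ 377 N

Resolve: ΣF_x = 858 cos 126° + 702 cos 301° + T_C cos 22° + T_D cos 228.5° = 0.
        ΣF_y = 858 sin 126° + 702 sin 301° + T_C sin 22° + T_D sin 228.5° = 0.
The known terms sum to (-142.8, 92.41) N, so 0.9272 T_C − 0.6626 T_D = 142.8 and 0.3746 T_C − 0.7490 T_D = -92.41.
Solving simultaneously: T_C = 376.9 N, T_D = 311.9 N.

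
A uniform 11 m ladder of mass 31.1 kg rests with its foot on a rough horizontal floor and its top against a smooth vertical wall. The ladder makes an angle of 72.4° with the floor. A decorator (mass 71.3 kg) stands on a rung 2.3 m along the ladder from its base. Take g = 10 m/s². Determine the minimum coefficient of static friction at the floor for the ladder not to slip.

μ_min ≈ 0.0944

ΣF_y = 0: N_floor = 31.1×10 + 71.3×10 = 1024 N.
Torques about the foot: N_wall · 11 sin 72.4° = 31.1×10×5.5 cos 72.4° + 71.3×10×2.3 cos 72.4° → N_wall = 96.619 N.
ΣF_x = 0: f_floor = N_wall = 96.619 N.
μ_min = f_floor / N_floor = 96.619 / 1024 = 0.09435.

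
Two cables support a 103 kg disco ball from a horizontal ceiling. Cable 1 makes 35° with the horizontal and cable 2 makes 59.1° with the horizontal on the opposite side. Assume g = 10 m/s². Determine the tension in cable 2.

T_2 ≈ 846 N

Weight W = 103 × 10 = 1030 N acts straight down.
Horizontal: T_1 cos 35° = T_2 cos 59.1°  →  T_1 = 0.6269 T_2.
Vertical: T_1 sin 35° + T_2 sin 59.1° = 1030.
Substituting the horizontal relation into the vertical equation gives 1.218 T_2 = 1030, so T_2 = 845.9 N.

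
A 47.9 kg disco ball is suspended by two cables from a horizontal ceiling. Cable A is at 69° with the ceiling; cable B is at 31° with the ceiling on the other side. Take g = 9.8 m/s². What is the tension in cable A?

Weight W = 47.9 × 9.8 = 469.4 N acts straight down.
Horizontal: T_A cos 69° = T_B cos 31°  →  T_B = 0.4181 T_A.
Vertical: T_A sin 69° + T_B sin 31° = 469.4.
Substituting the horizontal relation into the vertical equation gives 1.149 T_A = 469.4, so T_A = 408.6 N.

T_A ≈ 409 N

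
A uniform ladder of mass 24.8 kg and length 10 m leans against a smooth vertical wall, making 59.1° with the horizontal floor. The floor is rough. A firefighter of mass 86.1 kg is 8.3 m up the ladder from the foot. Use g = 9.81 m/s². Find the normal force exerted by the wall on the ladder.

Torques about the foot: N_wall · 10 sin 59.1° = 24.8×9.81×5 cos 59.1° + 86.1×9.81×8.3 cos 59.1° → N_wall = 492.37 N.

N_wall ≈ 492 N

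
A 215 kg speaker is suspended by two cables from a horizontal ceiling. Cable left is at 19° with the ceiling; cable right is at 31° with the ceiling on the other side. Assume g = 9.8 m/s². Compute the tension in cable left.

T_left ≈ 2360 N

Weight W = 215 × 9.8 = 2107 N acts straight down.
Horizontal: T_left cos 19° = T_right cos 31°  →  T_right = 1.103 T_left.
Vertical: T_left sin 19° + T_right sin 31° = 2107.
Substituting the horizontal relation into the vertical equation gives 0.8937 T_left = 2107, so T_left = 2358 N.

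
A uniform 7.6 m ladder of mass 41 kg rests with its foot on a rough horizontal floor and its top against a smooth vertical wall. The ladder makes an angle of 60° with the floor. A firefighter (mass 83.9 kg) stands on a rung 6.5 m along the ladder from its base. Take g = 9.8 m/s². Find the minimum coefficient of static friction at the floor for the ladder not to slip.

ΣF_y = 0: N_floor = 41×9.8 + 83.9×9.8 = 1224 N.
Torques about the foot: N_wall · 7.6 sin 60° = 41×9.8×3.8 cos 60° + 83.9×9.8×6.5 cos 60° → N_wall = 521.99 N.
ΣF_x = 0: f_floor = N_wall = 521.99 N.
μ_min = f_floor / N_floor = 521.99 / 1224 = 0.4265.

μ_min ≈ 0.426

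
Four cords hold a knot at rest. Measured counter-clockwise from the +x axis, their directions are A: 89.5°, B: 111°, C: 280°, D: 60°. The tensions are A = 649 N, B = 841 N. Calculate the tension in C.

T_C ≈ 1510 N

Resolve: ΣF_x = 649 cos 89.5° + 841 cos 111° + T_C cos 280° + T_D cos 60° = 0.
        ΣF_y = 649 sin 89.5° + 841 sin 111° + T_C sin 280° + T_D sin 60° = 0.
The known terms sum to (-295.7, 1434) N, so 0.1736 T_C + 0.5000 T_D = 295.7 and -0.9848 T_C + 0.8660 T_D = -1434.
Solving simultaneously: T_C = 1514 N, T_D = 65.65 N.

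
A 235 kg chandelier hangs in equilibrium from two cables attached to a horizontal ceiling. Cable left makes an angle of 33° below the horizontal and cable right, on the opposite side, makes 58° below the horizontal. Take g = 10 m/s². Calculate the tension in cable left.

T_left ≈ 1250 N

Weight W = 235 × 10 = 2350 N acts straight down.
Horizontal: T_left cos 33° = T_right cos 58°  →  T_right = 1.583 T_left.
Vertical: T_left sin 33° + T_right sin 58° = 2350.
Substituting the horizontal relation into the vertical equation gives 1.887 T_left = 2350, so T_left = 1245 N.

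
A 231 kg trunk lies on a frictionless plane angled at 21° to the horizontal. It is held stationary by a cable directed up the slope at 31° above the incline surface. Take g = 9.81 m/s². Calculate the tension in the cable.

Take axes along and perpendicular to the incline. Weight components: W sin 21° = 812.1 N down-slope, W cos 21° = 2116 N into the surface.
Along incline: T cos 31° = W sin 21° → T = 947.4 N.
Perpendicular: N = W cos 21° − T sin 31° = 1628 N.

T ≈ 947 N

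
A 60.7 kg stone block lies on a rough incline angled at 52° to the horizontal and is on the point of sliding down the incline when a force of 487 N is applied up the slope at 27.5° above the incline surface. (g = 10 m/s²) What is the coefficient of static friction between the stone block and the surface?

On the verge of sliding down the incline, friction is at its maximum μN and acts up the slope.
Perpendicular to incline: N = W cos 52° − P sin 27.5° = 373.7 − 224.9 = 148.8 N.
Along incline: P cos 27.5° + μN = W sin 52° → μ = (W sin 52° − P cos 27.5°) / N = 0.3114.

μ ≈ 0.311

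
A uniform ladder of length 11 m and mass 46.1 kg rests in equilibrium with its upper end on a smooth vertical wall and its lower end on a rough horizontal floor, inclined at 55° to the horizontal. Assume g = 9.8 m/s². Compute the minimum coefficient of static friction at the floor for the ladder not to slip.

μ_min ≈ 0.350

ΣF_y = 0: N_floor = 46.1×9.8 = 451.78 N.
Torques about the foot: N_wall · 11 sin 55° = 46.1×9.8×5.5 cos 55° → N_wall = 158.17 N.
ΣF_x = 0: f_floor = N_wall = 158.17 N.
μ_min = f_floor / N_floor = 158.17 / 451.78 = 0.3501.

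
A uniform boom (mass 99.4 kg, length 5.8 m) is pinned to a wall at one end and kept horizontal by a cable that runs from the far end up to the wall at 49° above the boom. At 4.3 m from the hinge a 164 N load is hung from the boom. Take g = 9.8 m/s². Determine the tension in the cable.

Take torques about the hinge: T sin 49° · 5.8 = 99.4×9.8×2.9 + 164×4.3 = 3530.1 N·m.
So T = 3530.1 / (0.7547 × 5.8) = 806.46 N.

T ≈ 806 N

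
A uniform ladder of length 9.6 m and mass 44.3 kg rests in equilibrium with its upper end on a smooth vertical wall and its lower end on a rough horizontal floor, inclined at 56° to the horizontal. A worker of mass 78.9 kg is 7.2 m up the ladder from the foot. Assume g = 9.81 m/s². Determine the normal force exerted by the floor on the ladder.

ΣF_y = 0: N_floor = 44.3×9.81 + 78.9×9.81 = 1208.6 N.

N_floor ≈ 1210 N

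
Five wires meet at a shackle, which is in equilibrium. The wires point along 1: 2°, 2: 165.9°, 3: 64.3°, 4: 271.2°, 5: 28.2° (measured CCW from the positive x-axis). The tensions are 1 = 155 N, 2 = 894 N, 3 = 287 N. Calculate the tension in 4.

T_4 ≈ 788 N

Resolve: ΣF_x = 155 cos 2° + 894 cos 165.9° + 287 cos 64.3° + T_4 cos 271.2° + T_5 cos 28.2° = 0.
        ΣF_y = 155 sin 2° + 894 sin 165.9° + 287 sin 64.3° + T_4 sin 271.2° + T_5 sin 28.2° = 0.
The known terms sum to (-587.7, 481.8) N, so 0.0209 T_4 + 0.8813 T_5 = 587.7 and -0.9998 T_4 + 0.4726 T_5 = -481.8.
Solving simultaneously: T_4 = 788.3 N, T_5 = 648.1 N.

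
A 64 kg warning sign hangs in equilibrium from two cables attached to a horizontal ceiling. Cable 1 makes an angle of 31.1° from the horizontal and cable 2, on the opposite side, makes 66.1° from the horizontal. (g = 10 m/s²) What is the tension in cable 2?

Weight W = 64 × 10 = 640 N acts straight down.
Horizontal: T_1 cos 31.1° = T_2 cos 66.1°  →  T_1 = 0.4731 T_2.
Vertical: T_1 sin 31.1° + T_2 sin 66.1° = 640.
Substituting the horizontal relation into the vertical equation gives 1.159 T_2 = 640, so T_2 = 552.4 N.

T_2 ≈ 552 N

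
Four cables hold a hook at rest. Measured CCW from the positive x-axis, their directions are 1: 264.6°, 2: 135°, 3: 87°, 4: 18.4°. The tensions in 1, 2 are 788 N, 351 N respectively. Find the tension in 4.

Resolve: ΣF_x = 788 cos 264.6° + 351 cos 135° + T_3 cos 87° + T_4 cos 18.4° = 0.
        ΣF_y = 788 sin 264.6° + 351 sin 135° + T_3 sin 87° + T_4 sin 18.4° = 0.
The known terms sum to (-322.4, -536.3) N, so 0.0523 T_3 + 0.9489 T_4 = 322.4 and 0.9986 T_3 + 0.3156 T_4 = 536.3.
Solving simultaneously: T_3 = 437.3 N, T_4 = 315.6 N.

T_4 ≈ 316 N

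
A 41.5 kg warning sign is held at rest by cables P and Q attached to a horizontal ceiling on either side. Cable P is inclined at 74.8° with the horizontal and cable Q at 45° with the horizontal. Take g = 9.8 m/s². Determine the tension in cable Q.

T_Q ≈ 123 N

Weight W = 41.5 × 9.8 = 406.7 N acts straight down.
Horizontal: T_P cos 74.8° = T_Q cos 45°  →  T_P = 2.697 T_Q.
Vertical: T_P sin 74.8° + T_Q sin 45° = 406.7.
Substituting the horizontal relation into the vertical equation gives 3.31 T_Q = 406.7, so T_Q = 122.9 N.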